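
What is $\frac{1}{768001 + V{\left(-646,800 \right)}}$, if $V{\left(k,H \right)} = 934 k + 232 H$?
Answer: $\frac{1}{350237} \approx 2.8552 \cdot 10^{-6}$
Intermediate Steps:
$V{\left(k,H \right)} = 232 H + 934 k$
$\frac{1}{768001 + V{\left(-646,800 \right)}} = \frac{1}{768001 + \left(232 \cdot 800 + 934 \left(-646\right)\right)} = \frac{1}{768001 + \left(185600 - 603364\right)} = \frac{1}{768001 - 417764} = \frac{1}{350237}$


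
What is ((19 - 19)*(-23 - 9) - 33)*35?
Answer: -1155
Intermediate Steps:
((19 - 19)*(-23 - 9) - 33)*35 = (0*(-32) - 33)*35 = (0 - 33)*35 = -33*35 = -1155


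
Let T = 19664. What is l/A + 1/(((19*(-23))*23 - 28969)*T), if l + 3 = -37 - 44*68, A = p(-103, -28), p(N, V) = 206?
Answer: -1163210548583/79030795840 ≈ -14.718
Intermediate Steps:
A = 206
l = -3032 (l = -3 + (-37 - 44*68) = -3 + (-37 - 2992) = -3 - 3029 = -3032)
l/A + 1/(((19*(-23))*23 - 28969)*T) = -3032/206 + 1/((19*(-23))*23 - 28969*19664) = -3032*1/206 + (1/19664)/(-437*23 - 28969) = -1516/103 + (1/19664)/(-10051 - 28969) = -1516/103 + (1/19664)/(-39020) = -1516/103 - 1/39020*1/19664 = -1516/103 - 1/767289280 = -1163210548583/79030795840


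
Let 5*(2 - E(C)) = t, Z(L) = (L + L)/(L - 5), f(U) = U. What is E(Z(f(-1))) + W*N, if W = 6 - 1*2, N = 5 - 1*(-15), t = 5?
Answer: 81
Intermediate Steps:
Z(L) = 2*L/(-5 + L) (Z(L) = (2*L)/(-5 + L) = 2*L/(-5 + L))
N = 20 (N = 5 + 15 = 20)
E(C) = 1 (E(C) = 2 - ⅕*5 = 2 - 1 = 1)
W = 4 (W = 6 - 2 = 4)
E(Z(f(-1))) + W*N = 1 + 4*20 = 1 + 80 = 81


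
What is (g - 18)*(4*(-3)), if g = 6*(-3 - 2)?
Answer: 576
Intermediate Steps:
g = -30 (g = 6*(-5) = -30)
(g - 18)*(4*(-3)) = (-30 - 18)*(4*(-3)) = -48*(-12) = 576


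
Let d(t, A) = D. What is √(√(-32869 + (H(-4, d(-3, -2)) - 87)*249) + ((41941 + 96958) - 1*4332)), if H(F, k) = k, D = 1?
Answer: √(134567 + I*√54283) ≈ 366.83 + 0.318*I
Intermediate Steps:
d(t, A) = 1
√(√(-32869 + (H(-4, d(-3, -2)) - 87)*249) + ((41941 + 96958) - 1*4332)) = √(√(-32869 + (1 - 87)*249) + ((41941 + 96958) - 1*4332)) = √(√(-32869 - 86*249) + (138899 - 4332)) = √(√(-32869 - 21414) + 134567) = √(√(-54283) + 134567) = √(I*√54283 + 134567) = √(134567 + I*√54283)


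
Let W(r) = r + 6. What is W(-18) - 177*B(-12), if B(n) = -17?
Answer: 2997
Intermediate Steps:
W(r) = 6 + r
W(-18) - 177*B(-12) = (6 - 18) - 177*(-17) = -12 + 3009 = 2997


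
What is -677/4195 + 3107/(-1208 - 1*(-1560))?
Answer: 12795561/1476640 ≈ 8.6653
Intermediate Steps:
-677/4195 + 3107/(-1208 - 1*(-1560)) = -677*1/4195 + 3107/(-1208 + 1560) = -677/4195 + 3107/352 = 12795561/1476640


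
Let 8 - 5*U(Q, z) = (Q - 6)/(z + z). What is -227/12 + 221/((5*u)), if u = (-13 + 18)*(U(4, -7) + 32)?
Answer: -1315061/70500 ≈ -18.653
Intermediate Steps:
U(Q, z) = 8/5 - (-6 + Q)/(10*z) (U(Q, z) = 8/5 - (Q - 6)/(5*(z + z)) = 8/5 - (-6 + Q)/(5*(2*z)) = 8/5 - (-6 + Q)*1/(2*z)/5 = 8/5 - (-6 + Q)/(10*z))
u = 1175/7 (u = (-13 + 18)*((1/10)*(6 - 1*4 + 16*(-7))/(-7) + 32) = 5*((1/10)*(-1/7)*(6 - 4 - 112) + 32) = 5*((1/10)*(-1/7)*(-110) + 32) = 5*(11/7 + 32) = 5*(235/7) = 1175/7 ≈ 167.86)
-227/12 + 221/((5*u)) = -227/12 + 221/((5*(1175/7))) = -227*1/12 + 221/(5875/7) = -227/12 + 221*(7/5875) = -227/12 + 1547/5875 = -1315061/70500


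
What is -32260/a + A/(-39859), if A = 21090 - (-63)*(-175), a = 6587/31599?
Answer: -40631682790815/262551233 ≈ -1.5476e+5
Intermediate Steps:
a = 6587/31599 (a = 6587*(1/31599) = 6587/31599 ≈ 0.20846)
A = 10065 (A = 21090 - 1*11025 = 21090 - 11025 = 10065)
-32260/a + A/(-39859) = -32260/6587/31599 + 10065/(-39859) = -32260*31599/6587 + 10065*(-1/39859) = -1019383740/6587 - 10065/39859 = -40631682790815/262551233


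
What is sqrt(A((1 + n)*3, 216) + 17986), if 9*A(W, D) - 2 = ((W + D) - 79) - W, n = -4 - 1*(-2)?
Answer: sqrt(162013)/3 ≈ 134.17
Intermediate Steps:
n = -2 (n = -4 + 2 = -2)
A(W, D) = -77/9 + D/9 (A(W, D) = 2/9 + (((W + D) - 79) - W)/9 = 2/9 + (((D + W) - 79) - W)/9 = 2/9 + ((-79 + D + W) - W)/9 = 2/9 + (-79 + D)/9 = 2/9 + (-79/9 + D/9) = -77/9 + D/9)
sqrt(A((1 + n)*3, 216) + 17986) = sqrt((-77/9 + (1/9)*216) + 17986) = sqrt((-77/9 + 24) + 17986) = sqrt(139/9 + 17986) = sqrt(162013/9) = sqrt(162013)/3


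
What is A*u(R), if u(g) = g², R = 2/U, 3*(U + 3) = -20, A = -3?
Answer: -108/841 ≈ -0.12842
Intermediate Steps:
U = -29/3 (U = -3 + (⅓)*(-20) = -3 - 20/3 = -29/3 ≈ -9.6667)
R = -6/29 (R = 2/(-29/3) = 2*(-3/29) = -6/29 ≈ -0.20690)
A*u(R) = -3*(-6/29)² = -3*36/841 = -108/841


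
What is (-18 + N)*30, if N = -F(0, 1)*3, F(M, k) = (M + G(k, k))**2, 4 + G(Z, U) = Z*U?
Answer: -1350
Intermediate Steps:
G(Z, U) = -4 + U*Z (G(Z, U) = -4 + Z*U = -4 + U*Z)
F(M, k) = (-4 + M + k**2)**2 (F(M, k) = (M + (-4 + k*k))**2 = (M + (-4 + k**2))**2 = (-4 + M + k**2)**2)
N = -27 (N = -(-4 + 0 + 1**2)**2*3 = -(-4 + 0 + 1)**2*3 = -1*(-3)**2*3 = -1*9*3 = -9*3 = -27)
(-18 + N)*30 = (-18 - 27)*30 = -45*30 = -1350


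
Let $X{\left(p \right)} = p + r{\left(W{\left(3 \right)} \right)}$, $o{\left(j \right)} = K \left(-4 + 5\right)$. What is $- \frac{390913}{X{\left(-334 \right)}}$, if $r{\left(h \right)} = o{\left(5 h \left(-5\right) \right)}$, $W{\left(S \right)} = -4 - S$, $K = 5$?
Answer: $\frac{390913}{329} \approx 1188.2$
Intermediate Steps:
$o{\left(j \right)} = 5$ ($o{\left(j \right)} = 5 \left(-4 + 5\right) = 5 \cdot 1 = 5$)
$r{\left(h \right)} = 5$
$X{\left(p \right)} = 5 + p$ ($X{\left(p \right)} = p + 5 = 5 + p$)
$- \frac{390913}{X{\left(-334 \right)}} = - \frac{390913}{5 - 334} = - \frac{390913}{-329} = \left(-390913\right) \left(- \frac{1}{329}\right) = \frac{390913}{329}$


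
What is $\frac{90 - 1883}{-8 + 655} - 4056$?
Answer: $- \frac{2626025}{647} \approx -4058.8$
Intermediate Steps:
$\frac{90 - 1883}{-8 + 655} - 4056 = - \frac{1793}{647} - 4056 = - \frac{2626025}{647}$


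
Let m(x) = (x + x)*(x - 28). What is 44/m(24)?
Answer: -11/48 ≈ -0.22917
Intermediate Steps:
m(x) = 2*x*(-28 + x) (m(x) = (2*x)*(-28 + x) = 2*x*(-28 + x))
44/m(24) = 44/((2*24*(-28 + 24))) = 44/((2*24*(-4))) = 44/(-192) = 44*(-1/192) = -11/48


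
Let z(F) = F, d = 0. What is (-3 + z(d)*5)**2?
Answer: 9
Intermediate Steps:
(-3 + z(d)*5)**2 = (-3 + 0*5)**2 = (-3 + 0)**2 = (-3)**2 = 9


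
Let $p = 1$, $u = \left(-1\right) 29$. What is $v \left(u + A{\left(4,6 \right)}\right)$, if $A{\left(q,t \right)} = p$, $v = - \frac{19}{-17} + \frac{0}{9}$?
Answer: $- \frac{532}{17} \approx -31.294$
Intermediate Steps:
$u = -29$
$v = \frac{19}{17}$ ($v = \left(-19\right) \left(- \frac{1}{17}\right) + 0 \cdot \frac{1}{9} = \frac{19}{17} + 0 = \frac{19}{17} \approx 1.1176$)
$A{\left(q,t \right)} = 1$
$v \left(u + A{\left(4,6 \right)}\right) = \frac{19 \left(-29 + 1\right)}{17} = \frac{19}{17} \left(-28\right) = - \frac{532}{17}$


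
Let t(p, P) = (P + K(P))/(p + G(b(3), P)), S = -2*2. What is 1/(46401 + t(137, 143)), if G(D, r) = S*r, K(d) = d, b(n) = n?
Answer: 435/20184149 ≈ 2.1552e-5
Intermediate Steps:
S = -4
G(D, r) = -4*r
t(p, P) = 2*P/(p - 4*P) (t(p, P) = (P + P)/(p - 4*P) = (2*P)/(p - 4*P) = 2*P/(p - 4*P))
1/(46401 + t(137, 143)) = 1/(46401 + 2*143/(137 - 4*143)) = 1/(46401 + 2*143/(137 - 572)) = 1/(46401 + 2*143/(-435)) = 1/(46401 + 2*143*(-1/435)) = 1/(46401 - 286/435) = 1/(20184149/435) = 435/20184149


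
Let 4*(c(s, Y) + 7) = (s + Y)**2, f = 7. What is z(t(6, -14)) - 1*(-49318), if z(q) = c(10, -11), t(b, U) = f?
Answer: 197245/4 ≈ 49311.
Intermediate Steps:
t(b, U) = 7
c(s, Y) = -7 + (Y + s)**2/4 (c(s, Y) = -7 + (s + Y)**2/4 = -7 + (Y + s)**2/4)
z(q) = -27/4 (z(q) = -7 + (-11 + 10)**2/4 = -7 + (1/4)*(-1)**2 = -7 + (1/4)*1 = -7 + 1/4 = -27/4)
z(t(6, -14)) - 1*(-49318) = -27/4 - 1*(-49318) = -27/4 + 49318 = 197245/4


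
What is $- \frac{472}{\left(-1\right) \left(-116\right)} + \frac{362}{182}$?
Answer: $- \frac{5489}{2639} \approx -2.08$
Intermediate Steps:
$- \frac{472}{\left(-1\right) \left(-116\right)} + \frac{362}{182} = - \frac{472}{116} + 362 \cdot \frac{1}{182} = \left(-472\right) \frac{1}{116} + \frac{181}{91} = - \frac{118}{29} + \frac{181}{91} = - \frac{5489}{2639}$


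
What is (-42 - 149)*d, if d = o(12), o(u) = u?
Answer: -2292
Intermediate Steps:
d = 12
(-42 - 149)*d = (-42 - 149)*12 = -191*12 = -2292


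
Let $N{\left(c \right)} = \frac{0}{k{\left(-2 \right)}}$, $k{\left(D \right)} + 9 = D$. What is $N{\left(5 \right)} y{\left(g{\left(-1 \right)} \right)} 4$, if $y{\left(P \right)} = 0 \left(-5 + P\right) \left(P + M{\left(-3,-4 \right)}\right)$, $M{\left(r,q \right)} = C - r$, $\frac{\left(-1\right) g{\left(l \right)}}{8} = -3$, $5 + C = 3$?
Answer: $0$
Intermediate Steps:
$C = -2$ ($C = -5 + 3 = -2$)
$k{\left(D \right)} = -9 + D$
$g{\left(l \right)} = 24$ ($g{\left(l \right)} = \left(-8\right) \left(-3\right) = 24$)
$N{\left(c \right)} = 0$ ($N{\left(c \right)} = \frac{0}{-9 - 2} = \frac{0}{-11} = 0 \left(- \frac{1}{11}\right) = 0$)
$M{\left(r,q \right)} = -2 - r$
$y{\left(P \right)} = 0$ ($y{\left(P \right)} = 0 \left(-5 + P\right) \left(P - -1\right) = 0 \left(P + \left(-2 + 3\right)\right) = 0 \left(P + 1\right) = 0 \left(1 + P\right) = 0$)
$N{\left(5 \right)} y{\left(g{\left(-1 \right)} \right)} 4 = 0 \cdot 0 \cdot 4 = 0 \cdot 4 = 0$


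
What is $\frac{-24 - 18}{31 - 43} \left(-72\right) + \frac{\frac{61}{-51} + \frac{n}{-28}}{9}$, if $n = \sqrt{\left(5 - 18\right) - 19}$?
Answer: $- \frac{115729}{459} - \frac{i \sqrt{2}}{63} \approx -252.13 - 0.022448 i$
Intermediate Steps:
$n = 4 i \sqrt{2}$ ($n = \sqrt{\left(5 - 18\right) - 19} = \sqrt{-13 - 19} = \sqrt{-32} = 4 i \sqrt{2} \approx 5.6569 i$)
$\frac{-24 - 18}{31 - 43} \left(-72\right) + \frac{\frac{61}{-51} + \frac{n}{-28}}{9} = \frac{-24 - 18}{31 - 43} \left(-72\right) + \frac{\frac{61}{-51} + \frac{4 i \sqrt{2}}{-28}}{9} = - \frac{42}{-12} \left(-72\right) + \left(61 \left(- \frac{1}{51}\right) + 4 i \sqrt{2} \left(- \frac{1}{28}\right)\right) \frac{1}{9} = \left(-42\right) \left(- \frac{1}{12}\right) \left(-72\right) + \left(- \frac{61}{51} - \frac{i \sqrt{2}}{7}\right) \frac{1}{9} = \frac{7}{2} \left(-72\right) - \left(\frac{61}{459} + \frac{i \sqrt{2}}{63}\right) = -252 - \left(\frac{61}{459} + \frac{i \sqrt{2}}{63}\right) = - \frac{115729}{459} - \frac{i \sqrt{2}}{63}$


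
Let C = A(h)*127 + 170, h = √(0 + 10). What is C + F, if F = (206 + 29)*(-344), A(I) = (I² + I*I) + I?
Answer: -78130 + 127*√10 ≈ -77728.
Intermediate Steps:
h = √10 ≈ 3.1623
A(I) = I + 2*I² (A(I) = (I² + I²) + I = 2*I² + I = I + 2*I²)
C = 170 + 127*√10*(1 + 2*√10) (C = (√10*(1 + 2*√10))*127 + 170 = 127*√10*(1 + 2*√10) + 170 = 170 + 127*√10*(1 + 2*√10) ≈ 3111.6)
F = -80840 (F = 235*(-344) = -80840)
C + F = (2710 + 127*√10) - 80840 = -78130 + 127*√10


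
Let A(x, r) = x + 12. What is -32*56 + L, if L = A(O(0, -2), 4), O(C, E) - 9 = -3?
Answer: -1774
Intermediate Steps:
O(C, E) = 6 (O(C, E) = 9 - 3 = 6)
A(x, r) = 12 + x
L = 18 (L = 12 + 6 = 18)
-32*56 + L = -32*56 + 18 = -1792 + 18 = -1774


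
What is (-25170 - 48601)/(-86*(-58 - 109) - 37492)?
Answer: 73771/23130 ≈ 3.1894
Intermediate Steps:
(-25170 - 48601)/(-86*(-58 - 109) - 37492) = -73771/(-86*(-167) - 37492) = -73771/(14362 - 37492) = -73771/(-23130) = -73771*(-1/23130) = 73771/23130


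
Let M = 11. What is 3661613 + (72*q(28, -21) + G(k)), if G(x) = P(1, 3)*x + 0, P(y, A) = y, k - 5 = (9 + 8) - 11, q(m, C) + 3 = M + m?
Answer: 3664216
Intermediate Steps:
q(m, C) = 8 + m (q(m, C) = -3 + (11 + m) = 8 + m)
k = 11 (k = 5 + ((9 + 8) - 11) = 5 + (17 - 11) = 5 + 6 = 11)
G(x) = x (G(x) = 1*x + 0 = x + 0 = x)
3661613 + (72*q(28, -21) + G(k)) = 3661613 + (72*(8 + 28) + 11) = 3661613 + (72*36 + 11) = 3661613 + (2592 + 11) = 3661613 + 2603 = 3664216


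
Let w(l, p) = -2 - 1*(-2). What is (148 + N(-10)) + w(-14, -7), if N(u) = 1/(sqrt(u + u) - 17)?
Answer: 45715/309 - 2*I*sqrt(5)/309 ≈ 147.95 - 0.014473*I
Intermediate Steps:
w(l, p) = 0 (w(l, p) = -2 + 2 = 0)
N(u) = 1/(-17 + sqrt(2)*sqrt(u)) (N(u) = 1/(sqrt(2*u) - 17) = 1/(sqrt(2)*sqrt(u) - 17) = 1/(-17 + sqrt(2)*sqrt(u)))
(148 + N(-10)) + w(-14, -7) = (148 + 1/(-17 + sqrt(2)*sqrt(-10))) + 0 = (148 + 1/(-17 + sqrt(2)*(I*sqrt(10)))) + 0 = (148 + 1/(-17 + 2*I*sqrt(5))) + 0 = 148 + 1/(-17 + 2*I*sqrt(5))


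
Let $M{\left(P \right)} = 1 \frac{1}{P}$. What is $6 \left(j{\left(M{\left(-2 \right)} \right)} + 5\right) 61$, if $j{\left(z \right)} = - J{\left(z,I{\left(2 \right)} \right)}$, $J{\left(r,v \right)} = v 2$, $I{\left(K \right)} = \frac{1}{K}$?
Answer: $1464$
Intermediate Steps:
$M{\left(P \right)} = \frac{1}{P}$
$J{\left(r,v \right)} = 2 v$
$j{\left(z \right)} = -1$ ($j{\left(z \right)} = - \frac{2}{2} = \left(-1\right) 1 = -1$)
$6 \left(j{\left(M{\left(-2 \right)} \right)} + 5\right) 61 = 6 \left(-1 + 5\right) 61 = 6 \cdot 4 \cdot 61 = 24 \cdot 61 = 1464$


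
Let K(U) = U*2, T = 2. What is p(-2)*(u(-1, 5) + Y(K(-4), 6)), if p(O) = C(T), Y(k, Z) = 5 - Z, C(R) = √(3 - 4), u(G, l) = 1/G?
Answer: -2*I ≈ -2.0*I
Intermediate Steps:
C(R) = I (C(R) = √(-1) = I)
K(U) = 2*U
p(O) = I
p(-2)*(u(-1, 5) + Y(K(-4), 6)) = I*(1/(-1) + (5 - 1*6)) = I*(-1 + (5 - 6)) = I*(-1 - 1) = I*(-2) = -2*I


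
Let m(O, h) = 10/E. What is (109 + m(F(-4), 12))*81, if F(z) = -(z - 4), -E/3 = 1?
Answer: 8559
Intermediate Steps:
E = -3 (E = -3*1 = -3)
F(z) = 4 - z (F(z) = -(-4 + z) = 4 - z)
m(O, h) = -10/3 (m(O, h) = 10/(-3) = 10*(-1/3) = -10/3)
(109 + m(F(-4), 12))*81 = (109 - 10/3)*81 = (317/3)*81 = 8559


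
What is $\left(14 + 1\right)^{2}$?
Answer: $225$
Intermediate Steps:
$\left(14 + 1\right)^{2} = 15^{2} = 225$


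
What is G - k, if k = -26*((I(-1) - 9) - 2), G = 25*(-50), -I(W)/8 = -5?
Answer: -496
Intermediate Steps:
I(W) = 40 (I(W) = -8*(-5) = 40)
G = -1250
k = -754 (k = -26*((40 - 9) - 2) = -26*(31 - 2) = -26*29 = -754)
G - k = -1250 - 1*(-754) = -1250 + 754 = -496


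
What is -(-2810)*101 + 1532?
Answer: 285342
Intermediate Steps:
-(-2810)*101 + 1532 = -562*(-505) + 1532 = 283810 + 1532 = 285342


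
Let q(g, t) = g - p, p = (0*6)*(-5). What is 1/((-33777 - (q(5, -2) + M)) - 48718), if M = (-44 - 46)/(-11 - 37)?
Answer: -8/660015 ≈ -1.2121e-5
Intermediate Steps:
p = 0 (p = 0*(-5) = 0)
q(g, t) = g (q(g, t) = g - 1*0 = g + 0 = g)
M = 15/8 (M = -90/(-48) = -90*(-1/48) = 15/8 ≈ 1.8750)
1/((-33777 - (q(5, -2) + M)) - 48718) = 1/((-33777 - (5 + 15/8)) - 48718) = 1/((-33777 - 55/8) - 48718) = 1/(-270271/8 - 48718) = 1/(-660015/8) = -8/660015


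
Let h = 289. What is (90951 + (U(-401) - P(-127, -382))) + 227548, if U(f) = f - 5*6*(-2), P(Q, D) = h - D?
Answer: 317487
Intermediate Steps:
P(Q, D) = 289 - D
U(f) = 60 + f (U(f) = f - 30*(-2) = f + 60 = 60 + f)
(90951 + (U(-401) - P(-127, -382))) + 227548 = (90951 + ((60 - 401) - (289 - 1*(-382)))) + 227548 = (90951 + (-341 - (289 + 382))) + 227548 = (90951 + (-341 - 1*671)) + 227548 = (90951 + (-341 - 671)) + 227548 = (90951 - 1012) + 227548 = 89939 + 227548 = 317487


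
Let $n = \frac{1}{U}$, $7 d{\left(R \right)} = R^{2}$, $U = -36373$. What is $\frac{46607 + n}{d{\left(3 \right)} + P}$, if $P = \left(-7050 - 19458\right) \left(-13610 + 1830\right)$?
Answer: $\frac{11866654870}{79505910737997} \approx 0.00014925$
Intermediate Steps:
$P = 312264240$ ($P = \left(-26508\right) \left(-11780\right) = 312264240$)
$d{\left(R \right)} = \frac{R^{2}}{7}$
$n = - \frac{1}{36373}$ ($n = \frac{1}{-36373} = - \frac{1}{36373} \approx -2.7493 \cdot 10^{-5}$)
$\frac{46607 + n}{d{\left(3 \right)} + P} = \frac{46607 - \frac{1}{36373}}{\frac{3^{2}}{7} + 312264240} = \frac{1695236410}{36373 \left(\frac{1}{7} \cdot 9 + 312264240\right)} = \frac{1695236410}{36373 \left(\frac{9}{7} + 312264240\right)} = \frac{1695236410}{36373 \cdot \frac{2185849689}{7}} = \frac{1695236410}{36373} \cdot \frac{7}{2185849689} = \frac{11866654870}{79505910737997}$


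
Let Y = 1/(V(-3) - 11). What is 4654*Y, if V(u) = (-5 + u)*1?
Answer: -4654/19 ≈ -244.95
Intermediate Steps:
V(u) = -5 + u
Y = -1/19 (Y = 1/((-5 - 3) - 11) = 1/(-8 - 11) = 1/(-19) = -1/19 ≈ -0.052632)
4654*Y = 4654*(-1/19) = -4654/19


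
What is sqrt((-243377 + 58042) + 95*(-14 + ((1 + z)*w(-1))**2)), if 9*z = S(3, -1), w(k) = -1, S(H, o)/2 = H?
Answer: I*sqrt(1677610)/3 ≈ 431.74*I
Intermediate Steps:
S(H, o) = 2*H
z = 2/3 (z = (2*3)/9 = (1/9)*6 = 2/3 ≈ 0.66667)
sqrt((-243377 + 58042) + 95*(-14 + ((1 + z)*w(-1))**2)) = sqrt((-243377 + 58042) + 95*(-14 + ((1 + 2/3)*(-1))**2)) = sqrt(-185335 + 95*(-14 + ((5/3)*(-1))**2)) = sqrt(-185335 + 95*(-14 + (-5/3)**2)) = sqrt(-185335 + 95*(-14 + 25/9)) = sqrt(-185335 + 95*(-101/9)) = sqrt(-185335 - 9595/9) = sqrt(-1677610/9) = I*sqrt(1677610)/3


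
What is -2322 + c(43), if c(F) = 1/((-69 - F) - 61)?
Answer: -401707/173 ≈ -2322.0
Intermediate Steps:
c(F) = 1/(-130 - F)
-2322 + c(43) = -2322 - 1/(130 + 43) = -2322 - 1/173 = -401707/173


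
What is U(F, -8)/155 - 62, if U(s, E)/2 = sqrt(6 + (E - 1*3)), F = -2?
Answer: -62 + 2*I*sqrt(5)/155 ≈ -62.0 + 0.028852*I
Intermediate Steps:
U(s, E) = 2*sqrt(3 + E) (U(s, E) = 2*sqrt(6 + (E - 1*3)) = 2*sqrt(6 + (E - 3)) = 2*sqrt(6 + (-3 + E)) = 2*sqrt(3 + E))
U(F, -8)/155 - 62 = (2*sqrt(3 - 8))/155 - 62 = (2*sqrt(-5))*(1/155) - 62 = (2*(I*sqrt(5)))*(1/155) - 62 = (2*I*sqrt(5))*(1/155) - 62 = 2*I*sqrt(5)/155 - 62 = -62 + 2*I*sqrt(5)/155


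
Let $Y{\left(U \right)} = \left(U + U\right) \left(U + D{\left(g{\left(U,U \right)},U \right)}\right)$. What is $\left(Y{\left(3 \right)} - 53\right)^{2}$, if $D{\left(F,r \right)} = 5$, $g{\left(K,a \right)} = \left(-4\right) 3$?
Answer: $25$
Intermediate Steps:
$g{\left(K,a \right)} = -12$
$Y{\left(U \right)} = 2 U \left(5 + U\right)$ ($Y{\left(U \right)} = \left(U + U\right) \left(U + 5\right) = 2 U \left(5 + U\right)$)
$\left(Y{\left(3 \right)} - 53\right)^{2} = \left(2 \cdot 3 \left(5 + 3\right) - 53\right)^{2} = \left(2 \cdot 3 \cdot 8 - 53\right)^{2} = \left(48 - 53\right)^{2} = \left(-5\right)^{2} = 25$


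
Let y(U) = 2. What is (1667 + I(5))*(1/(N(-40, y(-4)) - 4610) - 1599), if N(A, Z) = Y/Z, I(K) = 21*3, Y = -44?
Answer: -6406682185/2316 ≈ -2.7663e+6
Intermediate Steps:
I(K) = 63
N(A, Z) = -44/Z
(1667 + I(5))*(1/(N(-40, y(-4)) - 4610) - 1599) = (1667 + 63)*(1/(-44/2 - 4610) - 1599) = 1730*(1/(-44*½ - 4610) - 1599) = 1730*(1/(-22 - 4610) - 1599) = 1730*(1/(-4632) - 1599) = 1730*(-1/4632 - 1599) = 1730*(-7406569/4632) = -6406682185/2316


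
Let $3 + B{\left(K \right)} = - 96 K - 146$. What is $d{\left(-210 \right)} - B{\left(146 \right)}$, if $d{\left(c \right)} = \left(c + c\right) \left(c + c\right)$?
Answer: $190565$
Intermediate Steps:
$B{\left(K \right)} = -149 - 96 K$ ($B{\left(K \right)} = -3 - \left(146 + 96 K\right) = -149 - 96 K$)
$d{\left(c \right)} = 4 c^{2}$ ($d{\left(c \right)} = 2 c 2 c = 4 c^{2}$)
$d{\left(-210 \right)} - B{\left(146 \right)} = 4 \left(-210\right)^{2} - \left(-149 - 14016\right) = 4 \cdot 44100 - \left(-149 - 14016\right) = 176400 - -14165 = 176400 + 14165 = 190565$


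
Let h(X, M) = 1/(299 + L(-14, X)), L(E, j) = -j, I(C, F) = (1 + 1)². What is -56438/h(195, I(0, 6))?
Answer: -5869552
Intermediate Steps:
I(C, F) = 4 (I(C, F) = 2² = 4)
h(X, M) = 1/(299 - X)
-56438/h(195, I(0, 6)) = -56438/((-1/(-299 + 195))) = -56438/((-1/(-104))) = -56438/((-1*(-1/104))) = -56438/1/104 = -56438*104 = -5869552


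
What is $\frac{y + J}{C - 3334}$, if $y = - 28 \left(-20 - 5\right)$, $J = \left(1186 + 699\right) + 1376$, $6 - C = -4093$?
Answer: $\frac{233}{45} \approx 5.1778$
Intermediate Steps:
$C = 4099$ ($C = 6 - -4093 = 6 + 4093 = 4099$)
$J = 3261$ ($J = 1885 + 1376 = 3261$)
$y = 700$ ($y = \left(-28\right) \left(-25\right) = 700$)
$\frac{y + J}{C - 3334} = \frac{700 + 3261}{4099 - 3334} = \frac{3961}{765} = 3961 \cdot \frac{1}{765} = \frac{233}{45}$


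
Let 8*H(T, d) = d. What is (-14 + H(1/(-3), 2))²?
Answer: 3025/16 ≈ 189.06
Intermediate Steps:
H(T, d) = d/8
(-14 + H(1/(-3), 2))² = (-14 + (⅛)*2)² = (-14 + ¼)² = (-55/4)² = 3025/16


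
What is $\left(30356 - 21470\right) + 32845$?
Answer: $41731$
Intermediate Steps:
$\left(30356 - 21470\right) + 32845 = 8886 + 32845 = 41731$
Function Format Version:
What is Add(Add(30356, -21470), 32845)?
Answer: 41731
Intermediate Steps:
Add(Add(30356, -21470), 32845) = Add(8886, 32845) = 41731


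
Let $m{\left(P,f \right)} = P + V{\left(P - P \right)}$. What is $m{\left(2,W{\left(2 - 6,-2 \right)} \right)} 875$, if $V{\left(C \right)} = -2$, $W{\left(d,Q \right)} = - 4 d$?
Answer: $0$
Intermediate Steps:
$m{\left(P,f \right)} = -2 + P$ ($m{\left(P,f \right)} = P - 2 = -2 + P$)
$m{\left(2,W{\left(2 - 6,-2 \right)} \right)} 875 = \left(-2 + 2\right) 875 = 0 \cdot 875 = 0$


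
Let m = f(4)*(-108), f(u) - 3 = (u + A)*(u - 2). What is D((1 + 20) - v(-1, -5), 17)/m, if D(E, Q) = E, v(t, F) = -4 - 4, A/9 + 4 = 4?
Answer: -29/1188 ≈ -0.024411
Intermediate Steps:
A = 0 (A = -36 + 9*4 = -36 + 36 = 0)
v(t, F) = -8
f(u) = 3 + u*(-2 + u) (f(u) = 3 + (u + 0)*(u - 2) = 3 + u*(-2 + u))
m = -1188 (m = (3 + 4**2 - 2*4)*(-108) = (3 + 16 - 8)*(-108) = 11*(-108) = -1188)
D((1 + 20) - v(-1, -5), 17)/m = ((1 + 20) - 1*(-8))/(-1188) = (21 + 8)*(-1/1188) = 29*(-1/1188) = -29/1188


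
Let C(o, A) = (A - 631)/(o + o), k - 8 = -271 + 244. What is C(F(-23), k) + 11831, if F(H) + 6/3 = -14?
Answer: 189621/16 ≈ 11851.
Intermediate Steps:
k = -19 (k = 8 + (-271 + 244) = 8 - 27 = -19)
F(H) = -16 (F(H) = -2 - 14 = -16)
C(o, A) = (-631 + A)/(2*o) (C(o, A) = (-631 + A)/((2*o)) = (-631 + A)*(1/(2*o)) = (-631 + A)/(2*o))
C(F(-23), k) + 11831 = (1/2)*(-631 - 19)/(-16) + 11831 = (1/2)*(-1/16)*(-650) + 11831 = 325/16 + 11831 = 189621/16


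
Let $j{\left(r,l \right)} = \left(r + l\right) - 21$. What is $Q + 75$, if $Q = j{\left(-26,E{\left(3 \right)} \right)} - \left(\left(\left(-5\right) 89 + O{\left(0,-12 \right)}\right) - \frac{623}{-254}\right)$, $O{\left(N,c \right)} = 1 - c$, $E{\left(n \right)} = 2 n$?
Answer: $\frac{117741}{254} \approx 463.55$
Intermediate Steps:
$j{\left(r,l \right)} = -21 + l + r$ ($j{\left(r,l \right)} = \left(l + r\right) - 21 = -21 + l + r$)
$Q = \frac{98691}{254}$ ($Q = \left(-21 + 2 \cdot 3 - 26\right) - \left(\left(\left(-5\right) 89 + \left(1 - -12\right)\right) - \frac{623}{-254}\right) = \left(-21 + 6 - 26\right) - \left(\left(-445 + \left(1 + 12\right)\right) - - \frac{623}{254}\right) = -41 - \left(\left(-445 + 13\right) + \frac{623}{254}\right) = -41 - \left(-432 + \frac{623}{254}\right) = -41 - - \frac{109105}{254} = -41 + \frac{109105}{254} = \frac{98691}{254} \approx 388.55$)
$Q + 75 = \frac{98691}{254} + 75 = \frac{117741}{254}$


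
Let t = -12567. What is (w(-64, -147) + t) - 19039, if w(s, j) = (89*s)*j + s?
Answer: 805642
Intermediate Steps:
w(s, j) = s + 89*j*s (w(s, j) = 89*j*s + s = s + 89*j*s)
(w(-64, -147) + t) - 19039 = (-64*(1 + 89*(-147)) - 12567) - 19039 = (-64*(1 - 13083) - 12567) - 19039 = (-64*(-13082) - 12567) - 19039 = (837248 - 12567) - 19039 = 824681 - 19039 = 805642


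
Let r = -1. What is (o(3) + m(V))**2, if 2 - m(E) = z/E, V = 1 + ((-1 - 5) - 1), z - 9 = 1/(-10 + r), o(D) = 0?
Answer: 13225/1089 ≈ 12.144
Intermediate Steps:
z = 98/11 (z = 9 + 1/(-10 - 1) = 9 + 1/(-11) = 9 - 1/11 = 98/11 ≈ 8.9091)
V = -6 (V = 1 + (-6 - 1) = 1 - 7 = -6)
m(E) = 2 - 98/(11*E)
(o(3) + m(V))**2 = (0 + (2 - 98/11/(-6)))**2 = (0 + (2 - 98/11*(-1/6)))**2 = (0 + (2 + 49/33))**2 = (0 + 115/33)**2 = (115/33)**2 = 13225/1089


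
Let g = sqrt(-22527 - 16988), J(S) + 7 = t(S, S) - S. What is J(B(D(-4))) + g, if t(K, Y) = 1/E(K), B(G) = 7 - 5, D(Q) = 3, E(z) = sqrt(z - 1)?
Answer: -8 + I*sqrt(39515) ≈ -8.0 + 198.78*I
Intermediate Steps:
E(z) = sqrt(-1 + z)
B(G) = 2
t(K, Y) = 1/sqrt(-1 + K) (t(K, Y) = 1/(sqrt(-1 + K)) = 1/sqrt(-1 + K))
J(S) = -7 + 1/sqrt(-1 + S) - S (J(S) = -7 + (1/sqrt(-1 + S) - S) = -7 + 1/sqrt(-1 + S) - S)
g = I*sqrt(39515) (g = sqrt(-39515) = I*sqrt(39515) ≈ 198.78*I)
J(B(D(-4))) + g = (-7 + 1/sqrt(-1 + 2) - 1*2) + I*sqrt(39515) = (-7 + 1/sqrt(1) - 2) + I*sqrt(39515) = (-7 + 1 - 2) + I*sqrt(39515) = -8 + I*sqrt(39515)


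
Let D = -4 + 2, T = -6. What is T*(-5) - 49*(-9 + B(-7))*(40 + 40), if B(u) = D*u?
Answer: -19570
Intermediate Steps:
D = -2
B(u) = -2*u
T*(-5) - 49*(-9 + B(-7))*(40 + 40) = -6*(-5) - 49*(-9 - 2*(-7))*(40 + 40) = 30 - 49*(-9 + 14)*80 = 30 - 245*80 = 30 - 49*400 = 30 - 19600 = -19570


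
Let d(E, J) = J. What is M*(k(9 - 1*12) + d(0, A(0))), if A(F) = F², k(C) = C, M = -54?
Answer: 162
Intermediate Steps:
M*(k(9 - 1*12) + d(0, A(0))) = -54*((9 - 1*12) + 0²) = -54*((9 - 12) + 0) = -54*(-3 + 0) = -54*(-3) = 162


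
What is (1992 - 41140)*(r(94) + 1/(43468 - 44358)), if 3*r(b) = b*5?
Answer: -8187745478/1335 ≈ -6.1331e+6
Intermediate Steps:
r(b) = 5*b/3 (r(b) = (b*5)/3 = (5*b)/3 = 5*b/3)
(1992 - 41140)*(r(94) + 1/(43468 - 44358)) = (1992 - 41140)*((5/3)*94 + 1/(43468 - 44358)) = -39148*(470/3 + 1/(-890)) = -39148*(470/3 - 1/890) = -39148*418297/2670 = -8187745478/1335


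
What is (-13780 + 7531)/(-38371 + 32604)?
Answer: 6249/5767 ≈ 1.0836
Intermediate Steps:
(-13780 + 7531)/(-38371 + 32604) = -6249/(-5767) = -6249*(-1/5767) = 6249/5767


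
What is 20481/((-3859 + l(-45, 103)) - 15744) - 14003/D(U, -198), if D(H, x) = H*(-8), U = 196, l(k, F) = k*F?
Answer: 153645253/19002592 ≈ 8.0855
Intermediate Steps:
l(k, F) = F*k
D(H, x) = -8*H
20481/((-3859 + l(-45, 103)) - 15744) - 14003/D(U, -198) = 20481/((-3859 + 103*(-45)) - 15744) - 14003/((-8*196)) = 20481/((-3859 - 4635) - 15744) - 14003/(-1568) = 20481/(-8494 - 15744) - 14003*(-1/1568) = 20481/(-24238) + 14003/1568 = 20481*(-1/24238) + 14003/1568 = -20481/24238 + 14003/1568 = 153645253/19002592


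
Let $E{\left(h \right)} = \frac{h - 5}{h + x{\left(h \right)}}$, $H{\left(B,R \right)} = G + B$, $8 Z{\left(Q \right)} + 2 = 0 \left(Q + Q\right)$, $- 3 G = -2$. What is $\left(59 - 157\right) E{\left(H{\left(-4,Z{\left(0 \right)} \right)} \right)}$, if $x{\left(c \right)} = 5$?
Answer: $490$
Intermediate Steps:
$G = \frac{2}{3}$ ($G = \left(- \frac{1}{3}\right) \left(-2\right) = \frac{2}{3} \approx 0.66667$)
$Z{\left(Q \right)} = - \frac{1}{4}$ ($Z{\left(Q \right)} = - \frac{1}{4} + \frac{0 \left(Q + Q\right)}{8} = - \frac{1}{4} + \frac{0 \cdot 2 Q}{8} = - \frac{1}{4} + \frac{1}{8} \cdot 0 = - \frac{1}{4} + 0 = - \frac{1}{4}$)
$H{\left(B,R \right)} = \frac{2}{3} + B$
$E{\left(h \right)} = \frac{-5 + h}{5 + h}$ ($E{\left(h \right)} = \frac{h - 5}{h + 5} = \frac{-5 + h}{5 + h}$)
$\left(59 - 157\right) E{\left(H{\left(-4,Z{\left(0 \right)} \right)} \right)} = \left(59 - 157\right) \frac{-5 + \left(\frac{2}{3} - 4\right)}{5 + \left(\frac{2}{3} - 4\right)} = - 98 \frac{-5 - \frac{10}{3}}{5 - \frac{10}{3}} = - 98 \frac{1}{\frac{5}{3}} \left(- \frac{25}{3}\right) = - 98 \cdot \frac{3}{5} \left(- \frac{25}{3}\right) = \left(-98\right) \left(-5\right) = 490$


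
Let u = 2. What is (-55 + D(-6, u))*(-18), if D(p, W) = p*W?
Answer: 1206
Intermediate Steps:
D(p, W) = W*p
(-55 + D(-6, u))*(-18) = (-55 + 2*(-6))*(-18) = (-55 - 12)*(-18) = -67*(-18) = 1206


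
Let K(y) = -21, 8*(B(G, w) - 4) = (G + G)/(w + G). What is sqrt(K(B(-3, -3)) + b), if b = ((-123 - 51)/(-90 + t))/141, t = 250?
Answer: I*sqrt(18562415)/940 ≈ 4.5834*I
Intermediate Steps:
B(G, w) = 4 + G/(4*(G + w)) (B(G, w) = 4 + ((G + G)/(w + G))/8 = 4 + ((2*G)/(G + w))/8 = 4 + (2*G/(G + w))/8 = 4 + G/(4*(G + w)))
b = -29/3760 (b = ((-123 - 51)/(-90 + 250))/141 = -174/160*(1/141) = -174*1/160*(1/141) = -87/80*1/141 = -29/3760 ≈ -0.0077128)
sqrt(K(B(-3, -3)) + b) = sqrt(-21 - 29/3760) = sqrt(-78989/3760) = I*sqrt(18562415)/940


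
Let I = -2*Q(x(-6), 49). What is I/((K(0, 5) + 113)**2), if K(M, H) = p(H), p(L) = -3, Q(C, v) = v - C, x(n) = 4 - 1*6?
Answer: -51/6050 ≈ -0.0084298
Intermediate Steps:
x(n) = -2 (x(n) = 4 - 6 = -2)
K(M, H) = -3
I = -102 (I = -2*(49 - 1*(-2)) = -2*(49 + 2) = -2*51 = -102)
I/((K(0, 5) + 113)**2) = -102/(-3 + 113)**2 = -102/(110**2) = -102/12100 = -102*1/12100 = -51/6050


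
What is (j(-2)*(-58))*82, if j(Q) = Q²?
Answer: -19024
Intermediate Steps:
(j(-2)*(-58))*82 = ((-2)²*(-58))*82 = (4*(-58))*82 = -232*82 = -19024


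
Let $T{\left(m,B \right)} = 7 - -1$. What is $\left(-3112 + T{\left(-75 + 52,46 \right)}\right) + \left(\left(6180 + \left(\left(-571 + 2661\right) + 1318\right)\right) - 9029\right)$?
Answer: $-2545$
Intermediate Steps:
$T{\left(m,B \right)} = 8$ ($T{\left(m,B \right)} = 7 + 1 = 8$)
$\left(-3112 + T{\left(-75 + 52,46 \right)}\right) + \left(\left(6180 + \left(\left(-571 + 2661\right) + 1318\right)\right) - 9029\right) = \left(-3112 + 8\right) + \left(\left(6180 + \left(\left(-571 + 2661\right) + 1318\right)\right) - 9029\right) = -3104 + \left(\left(6180 + \left(2090 + 1318\right)\right) - 9029\right) = -3104 + \left(\left(6180 + 3408\right) - 9029\right) = -3104 + \left(9588 - 9029\right) = -3104 + 559 = -2545$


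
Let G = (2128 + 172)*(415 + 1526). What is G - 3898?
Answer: 4460402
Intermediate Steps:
G = 4464300 (G = 2300*1941 = 4464300)
G - 3898 = 4464300 - 3898 = 4460402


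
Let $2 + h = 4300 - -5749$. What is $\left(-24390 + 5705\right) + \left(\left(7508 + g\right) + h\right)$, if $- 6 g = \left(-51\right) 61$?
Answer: $- \frac{1223}{2} \approx -611.5$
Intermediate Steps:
$h = 10047$ ($h = -2 + \left(4300 - -5749\right) = -2 + \left(4300 + 5749\right) = -2 + 10049 = 10047$)
$g = \frac{1037}{2}$ ($g = - \frac{\left(-51\right) 61}{6} = \left(- \frac{1}{6}\right) \left(-3111\right) = \frac{1037}{2} \approx 518.5$)
$\left(-24390 + 5705\right) + \left(\left(7508 + g\right) + h\right) = \left(-24390 + 5705\right) + \left(\left(7508 + \frac{1037}{2}\right) + 10047\right) = -18685 + \left(\frac{16053}{2} + 10047\right) = -18685 + \frac{36147}{2} = - \frac{1223}{2}$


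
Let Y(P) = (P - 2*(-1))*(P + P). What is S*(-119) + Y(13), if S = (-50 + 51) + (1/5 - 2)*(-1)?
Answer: 284/5 ≈ 56.800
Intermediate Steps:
Y(P) = 2*P*(2 + P) (Y(P) = (P + 2)*(2*P) = (2 + P)*(2*P) = 2*P*(2 + P))
S = 14/5 (S = 1 + (⅕ - 2)*(-1) = 1 - 9/5*(-1) = 1 + 9/5 = 14/5 ≈ 2.8000)
S*(-119) + Y(13) = (14/5)*(-119) + 2*13*(2 + 13) = -1666/5 + 2*13*15 = -1666/5 + 390 = 284/5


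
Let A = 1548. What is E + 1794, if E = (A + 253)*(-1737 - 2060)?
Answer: -6836603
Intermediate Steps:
E = -6838397 (E = (1548 + 253)*(-1737 - 2060) = 1801*(-3797) = -6838397)
E + 1794 = -6838397 + 1794 = -6836603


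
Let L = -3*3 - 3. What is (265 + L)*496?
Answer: 125488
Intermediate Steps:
L = -12 (L = -9 - 3 = -12)
(265 + L)*496 = (265 - 12)*496 = 253*496 = 125488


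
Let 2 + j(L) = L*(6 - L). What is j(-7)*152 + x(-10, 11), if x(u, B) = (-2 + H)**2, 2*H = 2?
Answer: -14135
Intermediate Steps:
H = 1 (H = (1/2)*2 = 1)
j(L) = -2 + L*(6 - L)
x(u, B) = 1 (x(u, B) = (-2 + 1)**2 = (-1)**2 = 1)
j(-7)*152 + x(-10, 11) = (-2 - 1*(-7)**2 + 6*(-7))*152 + 1 = (-2 - 1*49 - 42)*152 + 1 = (-2 - 49 - 42)*152 + 1 = -93*152 + 1 = -14136 + 1 = -14135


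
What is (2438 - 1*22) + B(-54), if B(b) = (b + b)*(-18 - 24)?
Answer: 6952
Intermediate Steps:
B(b) = -84*b (B(b) = (2*b)*(-42) = -84*b)
(2438 - 1*22) + B(-54) = (2438 - 1*22) - 84*(-54) = (2438 - 22) + 4536 = 2416 + 4536 = 6952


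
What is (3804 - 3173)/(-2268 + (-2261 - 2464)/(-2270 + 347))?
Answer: -404471/1452213 ≈ -0.27852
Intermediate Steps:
(3804 - 3173)/(-2268 + (-2261 - 2464)/(-2270 + 347)) = 631/(-2268 - 4725/(-1923)) = 631/(-2268 - 4725*(-1/1923)) = 631/(-2268 + 1575/641) = 631/(-1452213/641) = 631*(-641/1452213) = -404471/1452213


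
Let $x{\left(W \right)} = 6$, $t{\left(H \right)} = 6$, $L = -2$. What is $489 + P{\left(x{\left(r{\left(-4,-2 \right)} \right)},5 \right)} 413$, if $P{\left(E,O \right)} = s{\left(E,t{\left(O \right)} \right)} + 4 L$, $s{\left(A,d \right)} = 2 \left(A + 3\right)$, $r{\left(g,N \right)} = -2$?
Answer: $4619$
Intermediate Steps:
$s{\left(A,d \right)} = 6 + 2 A$ ($s{\left(A,d \right)} = 2 \left(3 + A\right) = 6 + 2 A$)
$P{\left(E,O \right)} = -2 + 2 E$ ($P{\left(E,O \right)} = \left(6 + 2 E\right) + 4 \left(-2\right) = \left(6 + 2 E\right) - 8 = -2 + 2 E$)
$489 + P{\left(x{\left(r{\left(-4,-2 \right)} \right)},5 \right)} 413 = 489 + \left(-2 + 2 \cdot 6\right) 413 = 489 + \left(-2 + 12\right) 413 = 489 + 10 \cdot 413 = 489 + 4130 = 4619$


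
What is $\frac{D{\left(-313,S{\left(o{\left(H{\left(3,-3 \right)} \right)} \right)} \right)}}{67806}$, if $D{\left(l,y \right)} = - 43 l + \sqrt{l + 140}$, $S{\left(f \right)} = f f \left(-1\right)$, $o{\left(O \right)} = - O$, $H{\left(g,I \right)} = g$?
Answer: $\frac{13459}{67806} + \frac{i \sqrt{173}}{67806} \approx 0.19849 + 0.00019398 i$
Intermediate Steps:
$S{\left(f \right)} = - f^{2}$ ($S{\left(f \right)} = f^{2} \left(-1\right) = - f^{2}$)
$D{\left(l,y \right)} = \sqrt{140 + l} - 43 l$ ($D{\left(l,y \right)} = - 43 l + \sqrt{140 + l} = \sqrt{140 + l} - 43 l$)
$\frac{D{\left(-313,S{\left(o{\left(H{\left(3,-3 \right)} \right)} \right)} \right)}}{67806} = \frac{\sqrt{140 - 313} - -13459}{67806} = \left(\sqrt{-173} + 13459\right) \frac{1}{67806} = \left(i \sqrt{173} + 13459\right) \frac{1}{67806} = \left(13459 + i \sqrt{173}\right) \frac{1}{67806} = \frac{13459}{67806} + \frac{i \sqrt{173}}{67806}$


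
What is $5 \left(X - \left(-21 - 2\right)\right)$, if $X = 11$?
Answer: $170$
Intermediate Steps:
$5 \left(X - \left(-21 - 2\right)\right) = 5 \left(11 - \left(-21 - 2\right)\right) = 5 \left(11 - -23\right) = 5 \left(11 + 23\right) = 5 \cdot 34 = 170$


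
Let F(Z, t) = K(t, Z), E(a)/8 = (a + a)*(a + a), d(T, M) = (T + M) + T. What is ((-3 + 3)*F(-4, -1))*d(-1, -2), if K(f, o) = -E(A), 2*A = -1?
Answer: 0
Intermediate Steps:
A = -½ (A = (½)*(-1) = -½ ≈ -0.50000)
d(T, M) = M + 2*T (d(T, M) = (M + T) + T = M + 2*T)
E(a) = 32*a² (E(a) = 8*((a + a)*(a + a)) = 8*((2*a)*(2*a)) = 8*(4*a²) = 32*a²)
K(f, o) = -8 (K(f, o) = -32*(-½)² = -32/4 = -1*8 = -8)
F(Z, t) = -8
((-3 + 3)*F(-4, -1))*d(-1, -2) = ((-3 + 3)*(-8))*(-2 + 2*(-1)) = (0*(-8))*(-2 - 2) = 0*(-4) = 0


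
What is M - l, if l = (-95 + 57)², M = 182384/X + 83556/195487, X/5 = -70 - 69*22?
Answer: -569079774172/388041695 ≈ -1466.5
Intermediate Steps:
X = -7940 (X = 5*(-70 - 69*22) = 5*(-70 - 1518) = 5*(-1588) = -7940)
M = -8747566592/388041695 (M = 182384/(-7940) + 83556/195487 = 182384*(-1/7940) + 83556*(1/195487) = -45596/1985 + 83556/195487 = -8747566592/388041695 ≈ -22.543)
l = 1444 (l = (-38)² = 1444)
M - l = -8747566592/388041695 - 1*1444 = -8747566592/388041695 - 1444 = -569079774172/388041695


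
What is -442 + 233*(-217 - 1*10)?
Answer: -53333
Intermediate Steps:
-442 + 233*(-217 - 1*10) = -442 + 233*(-217 - 10) = -442 + 233*(-227) = -442 - 52891 = -53333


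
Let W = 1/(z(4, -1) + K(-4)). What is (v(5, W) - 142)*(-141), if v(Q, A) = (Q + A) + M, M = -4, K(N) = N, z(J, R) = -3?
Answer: 139308/7 ≈ 19901.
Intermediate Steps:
W = -1/7 (W = 1/(-3 - 4) = 1/(-7) = -1/7 ≈ -0.14286)
v(Q, A) = -4 + A + Q (v(Q, A) = (Q + A) - 4 = (A + Q) - 4 = -4 + A + Q)
(v(5, W) - 142)*(-141) = ((-4 - 1/7 + 5) - 142)*(-141) = (6/7 - 142)*(-141) = -988/7*(-141) = 139308/7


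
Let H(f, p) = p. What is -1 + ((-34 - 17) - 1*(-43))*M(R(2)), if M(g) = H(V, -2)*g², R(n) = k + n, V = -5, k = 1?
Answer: 143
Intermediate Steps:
R(n) = 1 + n
M(g) = -2*g²
-1 + ((-34 - 17) - 1*(-43))*M(R(2)) = -1 + ((-34 - 17) - 1*(-43))*(-2*(1 + 2)²) = -1 + (-51 + 43)*(-2*3²) = -1 - (-16)*9 = -1 - 8*(-18) = -1 + 144 = 143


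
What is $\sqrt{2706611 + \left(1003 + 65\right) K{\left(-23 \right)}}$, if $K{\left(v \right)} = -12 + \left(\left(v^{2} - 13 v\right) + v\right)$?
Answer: $\sqrt{3553535} \approx 1885.1$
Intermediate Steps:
$K{\left(v \right)} = -12 + v^{2} - 12 v$ ($K{\left(v \right)} = -12 + \left(v^{2} - 12 v\right) = -12 + v^{2} - 12 v$)
$\sqrt{2706611 + \left(1003 + 65\right) K{\left(-23 \right)}} = \sqrt{2706611 + \left(1003 + 65\right) \left(-12 + \left(-23\right)^{2} - -276\right)} = \sqrt{2706611 + 1068 \left(-12 + 529 + 276\right)} = \sqrt{2706611 + 1068 \cdot 793} = \sqrt{2706611 + 846924} = \sqrt{3553535}$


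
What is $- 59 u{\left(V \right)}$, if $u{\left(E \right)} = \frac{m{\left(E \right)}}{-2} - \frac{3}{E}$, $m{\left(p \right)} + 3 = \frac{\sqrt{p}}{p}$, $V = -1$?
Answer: $- \frac{531}{2} - \frac{59 i}{2} \approx -265.5 - 29.5 i$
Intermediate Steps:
$m{\left(p \right)} = -3 + \frac{1}{\sqrt{p}}$ ($m{\left(p \right)} = -3 + \frac{\sqrt{p}}{p} = -3 + \frac{1}{\sqrt{p}}$)
$u{\left(E \right)} = \frac{3}{2} - \frac{3}{E} - \frac{1}{2 \sqrt{E}}$ ($u{\left(E \right)} = \frac{-3 + \frac{1}{\sqrt{E}}}{-2} - \frac{3}{E} = \left(-3 + \frac{1}{\sqrt{E}}\right) \left(- \frac{1}{2}\right) - \frac{3}{E} = \left(\frac{3}{2} - \frac{1}{2 \sqrt{E}}\right) - \frac{3}{E} = \frac{3}{2} - \frac{3}{E} - \frac{1}{2 \sqrt{E}}$)
$- 59 u{\left(V \right)} = - 59 \left(\frac{3}{2} - \frac{3}{-1} - \frac{1}{2 i}\right) = - 59 \left(\frac{3}{2} - -3 - \frac{\left(-1\right) i}{2}\right) = - 59 \left(\frac{3}{2} + 3 + \frac{i}{2}\right) = - 59 \left(\frac{9}{2} + \frac{i}{2}\right) = - \frac{531}{2} - \frac{59 i}{2}$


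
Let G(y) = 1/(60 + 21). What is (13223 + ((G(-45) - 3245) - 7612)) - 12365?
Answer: -809918/81 ≈ -9999.0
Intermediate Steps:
G(y) = 1/81
(13223 + ((G(-45) - 3245) - 7612)) - 12365 = (13223 + ((1/81 - 3245) - 7612)) - 12365 = (13223 + (-262844/81 - 7612)) - 12365 = (13223 - 879416/81) - 12365 = 191647/81 - 12365 = -809918/81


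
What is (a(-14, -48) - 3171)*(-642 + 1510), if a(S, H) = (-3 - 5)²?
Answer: -2696876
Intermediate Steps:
a(S, H) = 64 (a(S, H) = (-8)² = 64)
(a(-14, -48) - 3171)*(-642 + 1510) = (64 - 3171)*(-642 + 1510) = -3107*868 = -2696876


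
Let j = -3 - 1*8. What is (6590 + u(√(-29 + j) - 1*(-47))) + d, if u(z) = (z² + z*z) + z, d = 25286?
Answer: 36261 + 378*I*√10 ≈ 36261.0 + 1195.3*I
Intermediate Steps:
j = -11 (j = -3 - 8 = -11)
u(z) = z + 2*z² (u(z) = (z² + z²) + z = 2*z² + z = z + 2*z²)
(6590 + u(√(-29 + j) - 1*(-47))) + d = (6590 + (√(-29 - 11) - 1*(-47))*(1 + 2*(√(-29 - 11) - 1*(-47)))) + 25286 = (6590 + (√(-40) + 47)*(1 + 2*(√(-40) + 47))) + 25286 = (6590 + (2*I*√10 + 47)*(1 + 2*(2*I*√10 + 47))) + 25286 = (6590 + (47 + 2*I*√10)*(1 + 2*(47 + 2*I*√10))) + 25286 = (6590 + (47 + 2*I*√10)*(1 + (94 + 4*I*√10))) + 25286 = (6590 + (47 + 2*I*√10)*(95 + 4*I*√10)) + 25286 = 31876 + (47 + 2*I*√10)*(95 + 4*I*√10)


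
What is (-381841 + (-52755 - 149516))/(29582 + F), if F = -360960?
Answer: 292056/165689 ≈ 1.7627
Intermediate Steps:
(-381841 + (-52755 - 149516))/(29582 + F) = (-381841 + (-52755 - 149516))/(29582 - 360960) = (-381841 - 202271)/(-331378) = -584112*(-1/331378) = 292056/165689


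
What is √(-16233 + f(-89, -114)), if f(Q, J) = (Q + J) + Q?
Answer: 5*I*√661 ≈ 128.55*I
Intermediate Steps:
f(Q, J) = J + 2*Q (f(Q, J) = (J + Q) + Q = J + 2*Q)
√(-16233 + f(-89, -114)) = √(-16233 + (-114 + 2*(-89))) = √(-16233 + (-114 - 178)) = √(-16233 - 292) = √(-16525) = 5*I*√661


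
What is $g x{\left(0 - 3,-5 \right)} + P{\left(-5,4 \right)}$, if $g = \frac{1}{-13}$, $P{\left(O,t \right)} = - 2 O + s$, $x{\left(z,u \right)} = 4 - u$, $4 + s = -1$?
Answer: $\frac{56}{13} \approx 4.3077$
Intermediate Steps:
$s = -5$ ($s = -4 - 1 = -5$)
$P{\left(O,t \right)} = -5 - 2 O$ ($P{\left(O,t \right)} = - 2 O - 5 = -5 - 2 O$)
$g = - \frac{1}{13} \approx -0.076923$
$g x{\left(0 - 3,-5 \right)} + P{\left(-5,4 \right)} = - \frac{4 - -5}{13} - -5 = - \frac{4 + 5}{13} + \left(-5 + 10\right) = \left(- \frac{1}{13}\right) 9 + 5 = - \frac{9}{13} + 5 = \frac{56}{13}$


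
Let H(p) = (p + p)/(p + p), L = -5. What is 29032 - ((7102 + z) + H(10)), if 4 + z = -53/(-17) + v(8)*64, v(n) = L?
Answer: 378248/17 ≈ 22250.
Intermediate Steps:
H(p) = 1 (H(p) = (2*p)/((2*p)) = (2*p)*(1/(2*p)) = 1)
v(n) = -5
z = -5455/17 (z = -4 + (-53/(-17) - 5*64) = -4 + (-53*(-1/17) - 320) = -4 + (53/17 - 320) = -4 - 5387/17 = -5455/17 ≈ -320.88)
29032 - ((7102 + z) + H(10)) = 29032 - ((7102 - 5455/17) + 1) = 29032 - (115279/17 + 1) = 29032 - 1*115296/17 = 29032 - 115296/17 = 378248/17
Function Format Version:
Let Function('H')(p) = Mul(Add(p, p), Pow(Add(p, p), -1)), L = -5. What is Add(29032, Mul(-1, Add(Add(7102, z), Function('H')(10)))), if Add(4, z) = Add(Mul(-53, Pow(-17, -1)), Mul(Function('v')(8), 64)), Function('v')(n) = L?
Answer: Rational(378248, 17) ≈ 22250.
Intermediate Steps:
Function('H')(p) = 1 (Function('H')(p) = Mul(Mul(2, p), Pow(Mul(2, p), -1)) = Mul(Mul(2, p), Mul(Rational(1, 2), Pow(p, -1))) = 1)
Function('v')(n) = -5
z = Rational(-5455, 17) (z = Add(-4, Add(Mul(-53, Pow(-17, -1)), Mul(-5, 64))) = Add(-4, Add(Mul(-53, Rational(-1, 17)), -320)) = Add(-4, Add(Rational(53, 17), -320)) = Add(-4, Rational(-5387, 17)) = Rational(-5455, 17) ≈ -320.88)
Add(29032, Mul(-1, Add(Add(7102, z), Function('H')(10)))) = Add(29032, Mul(-1, Add(Add(7102, Rational(-5455, 17)), 1))) = Add(29032, Mul(-1, Add(Rational(115279, 17), 1))) = Add(29032, Mul(-1, Rational(115296, 17))) = Add(29032, Rational(-115296, 17)) = Rational(378248, 17)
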